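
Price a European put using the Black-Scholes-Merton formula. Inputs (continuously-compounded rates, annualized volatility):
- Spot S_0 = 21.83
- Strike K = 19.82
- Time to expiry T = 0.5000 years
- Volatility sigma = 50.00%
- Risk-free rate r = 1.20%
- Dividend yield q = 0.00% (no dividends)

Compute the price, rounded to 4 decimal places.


Answer: Price = 1.9699

Derivation:
d1 = (ln(S/K) + (r - q + 0.5*sigma^2) * T) / (sigma * sqrt(T)) = 0.46695533
d2 = d1 - sigma * sqrt(T) = 0.11340194
exp(-rT) = 0.99401796; exp(-qT) = 1.00000000
P = K * exp(-rT) * N(-d2) - S_0 * exp(-qT) * N(-d1)
N(-d1) = 0.32026592; N(-d2) = 0.45485595
P = 19.8200 * 0.99401796 * 0.45485595 - 21.8300 * 1.00000000 * 0.32026592 = 1.9699


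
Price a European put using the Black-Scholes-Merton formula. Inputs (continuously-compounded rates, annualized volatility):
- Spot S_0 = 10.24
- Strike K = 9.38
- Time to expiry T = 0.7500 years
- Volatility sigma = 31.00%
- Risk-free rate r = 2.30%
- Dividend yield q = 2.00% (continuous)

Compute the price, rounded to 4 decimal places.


d1 = (ln(S/K) + (r - q + 0.5*sigma^2) * T) / (sigma * sqrt(T)) = 0.46936475
d2 = d1 - sigma * sqrt(T) = 0.20089687
exp(-rT) = 0.98289793; exp(-qT) = 0.98511194
P = K * exp(-rT) * N(-d2) - S_0 * exp(-qT) * N(-d1)
N(-d1) = 0.31940447; N(-d2) = 0.42038961
P = 9.3800 * 0.98289793 * 0.42038961 - 10.2400 * 0.98511194 * 0.31940447 = 0.6538

Answer: Price = 0.6538


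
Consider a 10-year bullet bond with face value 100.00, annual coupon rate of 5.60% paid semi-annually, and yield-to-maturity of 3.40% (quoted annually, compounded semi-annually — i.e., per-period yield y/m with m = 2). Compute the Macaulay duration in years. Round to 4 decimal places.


Coupon per period c = face * coupon_rate / m = 2.800000
Periods per year m = 2; per-period yield y/m = 0.017000
Number of cashflows N = 20
Cashflows (t years, CF_t, discount factor 1/(1+y/m)^(m*t), PV):
  t = 0.5000: CF_t = 2.800000, DF = 0.983284, PV = 2.753196
  t = 1.0000: CF_t = 2.800000, DF = 0.966848, PV = 2.707174
  t = 1.5000: CF_t = 2.800000, DF = 0.950686, PV = 2.661921
  t = 2.0000: CF_t = 2.800000, DF = 0.934795, PV = 2.617425
  t = 2.5000: CF_t = 2.800000, DF = 0.919169, PV = 2.573672
  t = 3.0000: CF_t = 2.800000, DF = 0.903804, PV = 2.530651
  t = 3.5000: CF_t = 2.800000, DF = 0.888696, PV = 2.488349
  t = 4.0000: CF_t = 2.800000, DF = 0.873841, PV = 2.446755
  t = 4.5000: CF_t = 2.800000, DF = 0.859234, PV = 2.405855
  t = 5.0000: CF_t = 2.800000, DF = 0.844871, PV = 2.365639
  t = 5.5000: CF_t = 2.800000, DF = 0.830748, PV = 2.326096
  t = 6.0000: CF_t = 2.800000, DF = 0.816862, PV = 2.287213
  t = 6.5000: CF_t = 2.800000, DF = 0.803207, PV = 2.248980
  t = 7.0000: CF_t = 2.800000, DF = 0.789781, PV = 2.211387
  t = 7.5000: CF_t = 2.800000, DF = 0.776579, PV = 2.174422
  t = 8.0000: CF_t = 2.800000, DF = 0.763598, PV = 2.138074
  t = 8.5000: CF_t = 2.800000, DF = 0.750834, PV = 2.102335
  t = 9.0000: CF_t = 2.800000, DF = 0.738283, PV = 2.067192
  t = 9.5000: CF_t = 2.800000, DF = 0.725942, PV = 2.032637
  t = 10.0000: CF_t = 102.800000, DF = 0.713807, PV = 73.379383
Price P = sum_t PV_t = 118.518356
Macaulay numerator sum_t t * PV_t:
  t * PV_t at t = 0.5000: 1.376598
  t * PV_t at t = 1.0000: 2.707174
  t * PV_t at t = 1.5000: 3.992882
  t * PV_t at t = 2.0000: 5.234850
  t * PV_t at t = 2.5000: 6.434181
  t * PV_t at t = 3.0000: 7.591954
  t * PV_t at t = 3.5000: 8.709223
  t * PV_t at t = 4.0000: 9.787018
  t * PV_t at t = 4.5000: 10.826348
  t * PV_t at t = 5.0000: 11.828196
  t * PV_t at t = 5.5000: 12.793525
  t * PV_t at t = 6.0000: 13.723278
  t * PV_t at t = 6.5000: 14.618372
  t * PV_t at t = 7.0000: 15.479707
  t * PV_t at t = 7.5000: 16.308161
  t * PV_t at t = 8.0000: 17.104594
  t * PV_t at t = 8.5000: 17.869844
  t * PV_t at t = 9.0000: 18.604731
  t * PV_t at t = 9.5000: 19.310056
  t * PV_t at t = 10.0000: 733.793831
Macaulay duration D = (sum_t t * PV_t) / P = 948.094521 / 118.518356 = 7.999559

Answer: Macaulay duration = 7.9996 years


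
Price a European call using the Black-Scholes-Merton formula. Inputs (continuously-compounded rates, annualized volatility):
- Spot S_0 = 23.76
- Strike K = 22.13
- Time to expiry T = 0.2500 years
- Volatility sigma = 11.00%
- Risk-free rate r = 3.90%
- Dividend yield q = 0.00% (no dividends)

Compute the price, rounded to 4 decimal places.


d1 = (ln(S/K) + (r - q + 0.5*sigma^2) * T) / (sigma * sqrt(T)) = 1.49694255
d2 = d1 - sigma * sqrt(T) = 1.44194255
exp(-rT) = 0.99029738; exp(-qT) = 1.00000000
C = S_0 * exp(-qT) * N(d1) - K * exp(-rT) * N(d2)
N(d1) = 0.93279590; N(d2) = 0.92534071
C = 23.7600 * 1.00000000 * 0.93279590 - 22.1300 * 0.99029738 * 0.92534071 = 1.8841

Answer: Price = 1.8841


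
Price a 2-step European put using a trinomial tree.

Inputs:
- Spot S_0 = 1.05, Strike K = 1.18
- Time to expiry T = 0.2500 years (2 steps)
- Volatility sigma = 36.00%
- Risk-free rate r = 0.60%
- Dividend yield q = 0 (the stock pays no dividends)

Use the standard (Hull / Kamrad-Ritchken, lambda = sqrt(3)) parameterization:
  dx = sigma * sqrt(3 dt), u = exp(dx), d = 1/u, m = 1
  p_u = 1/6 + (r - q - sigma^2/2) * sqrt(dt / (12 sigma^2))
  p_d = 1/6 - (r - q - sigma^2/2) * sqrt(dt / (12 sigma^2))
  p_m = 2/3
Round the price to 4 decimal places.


Answer: Price = V(0,0) = 0.1642

Derivation:
dt = T/N = 0.125000; dx = sigma*sqrt(3*dt) = 0.220454
u = exp(dx) = 1.246643; d = 1/u = 0.802154
p_u = 0.149997, p_m = 0.666667, p_d = 0.183337
Discount per step: exp(-r*dt) = 0.999250
Stock lattice S(k, j) with j the centered position index:
  k=0: S(0,+0) = 1.0500
  k=1: S(1,-1) = 0.8423; S(1,+0) = 1.0500; S(1,+1) = 1.3090
  k=2: S(2,-2) = 0.6756; S(2,-1) = 0.8423; S(2,+0) = 1.0500; S(2,+1) = 1.3090; S(2,+2) = 1.6318
Terminal payoffs V(N, j) = max(K - S_T, 0):
  V(2,-2) = 0.504376; V(2,-1) = 0.337738; V(2,+0) = 0.130000; V(2,+1) = 0.000000; V(2,+2) = 0.000000
Backward induction: V(k, j) = exp(-r*dt) * [p_u * V(k+1, j+1) + p_m * V(k+1, j) + p_d * V(k+1, j-1)]
  V(1,-1) = exp(-r*dt) * [p_u*0.130000 + p_m*0.337738 + p_d*0.504376] = 0.336876
  V(1,+0) = exp(-r*dt) * [p_u*0.000000 + p_m*0.130000 + p_d*0.337738] = 0.148475
  V(1,+1) = exp(-r*dt) * [p_u*0.000000 + p_m*0.000000 + p_d*0.130000] = 0.023816
  V(0,+0) = exp(-r*dt) * [p_u*0.023816 + p_m*0.148475 + p_d*0.336876] = 0.164194


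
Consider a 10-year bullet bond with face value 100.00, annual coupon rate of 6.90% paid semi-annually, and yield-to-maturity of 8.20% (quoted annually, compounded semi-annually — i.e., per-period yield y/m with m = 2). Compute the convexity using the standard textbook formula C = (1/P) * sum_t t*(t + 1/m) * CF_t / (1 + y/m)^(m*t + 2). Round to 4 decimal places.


Answer: Convexity = 62.3014

Derivation:
Coupon per period c = face * coupon_rate / m = 3.450000
Periods per year m = 2; per-period yield y/m = 0.041000
Number of cashflows N = 20
Cashflows (t years, CF_t, discount factor 1/(1+y/m)^(m*t), PV):
  t = 0.5000: CF_t = 3.450000, DF = 0.960615, PV = 3.314121
  t = 1.0000: CF_t = 3.450000, DF = 0.922781, PV = 3.183594
  t = 1.5000: CF_t = 3.450000, DF = 0.886437, PV = 3.058207
  t = 2.0000: CF_t = 3.450000, DF = 0.851524, PV = 2.937759
  t = 2.5000: CF_t = 3.450000, DF = 0.817987, PV = 2.822055
  t = 3.0000: CF_t = 3.450000, DF = 0.785770, PV = 2.710908
  t = 3.5000: CF_t = 3.450000, DF = 0.754823, PV = 2.604138
  t = 4.0000: CF_t = 3.450000, DF = 0.725094, PV = 2.501573
  t = 4.5000: CF_t = 3.450000, DF = 0.696536, PV = 2.403048
  t = 5.0000: CF_t = 3.450000, DF = 0.669103, PV = 2.308404
  t = 5.5000: CF_t = 3.450000, DF = 0.642750, PV = 2.217487
  t = 6.0000: CF_t = 3.450000, DF = 0.617435, PV = 2.130151
  t = 6.5000: CF_t = 3.450000, DF = 0.593117, PV = 2.046254
  t = 7.0000: CF_t = 3.450000, DF = 0.569757, PV = 1.965662
  t = 7.5000: CF_t = 3.450000, DF = 0.547317, PV = 1.888244
  t = 8.0000: CF_t = 3.450000, DF = 0.525761, PV = 1.813875
  t = 8.5000: CF_t = 3.450000, DF = 0.505054, PV = 1.742435
  t = 9.0000: CF_t = 3.450000, DF = 0.485162, PV = 1.673809
  t = 9.5000: CF_t = 3.450000, DF = 0.466054, PV = 1.607886
  t = 10.0000: CF_t = 103.450000, DF = 0.447698, PV = 46.314385
Price P = sum_t PV_t = 91.243997
Convexity numerator sum_t t*(t + 1/m) * CF_t / (1+y/m)^(m*t + 2):
  t = 0.5000: term = 1.529104
  t = 1.0000: term = 4.406639
  t = 1.5000: term = 8.466164
  t = 2.0000: term = 13.554538
  t = 2.5000: term = 19.531035
  t = 3.0000: term = 26.266521
  t = 3.5000: term = 33.642678
  t = 4.0000: term = 41.551270
  t = 4.5000: term = 49.893456
  t = 5.0000: term = 58.579146
  t = 5.5000: term = 67.526393
  t = 6.0000: term = 76.660825
  t = 6.5000: term = 85.915110
  t = 7.0000: term = 95.228452
  t = 7.5000: term = 104.546126
  t = 8.0000: term = 113.819029
  t = 8.5000: term = 123.003274
  t = 9.0000: term = 132.059795
  t = 9.5000: term = 140.953992
  t = 10.0000: term = 4487.492594
Convexity = (1/P) * sum = 5684.626141 / 91.243997 = 62.301371


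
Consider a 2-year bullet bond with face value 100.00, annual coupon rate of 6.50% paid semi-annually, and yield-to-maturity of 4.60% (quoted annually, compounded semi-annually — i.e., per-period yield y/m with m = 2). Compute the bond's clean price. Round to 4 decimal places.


Coupon per period c = face * coupon_rate / m = 3.250000
Periods per year m = 2; per-period yield y/m = 0.023000
Number of cashflows N = 4
Cashflows (t years, CF_t, discount factor 1/(1+y/m)^(m*t), PV):
  t = 0.5000: CF_t = 3.250000, DF = 0.977517, PV = 3.176931
  t = 1.0000: CF_t = 3.250000, DF = 0.955540, PV = 3.105504
  t = 1.5000: CF_t = 3.250000, DF = 0.934056, PV = 3.035683
  t = 2.0000: CF_t = 103.250000, DF = 0.913056, PV = 94.273043
Price P = sum_t PV_t = 103.591161

Answer: Price = 103.5912


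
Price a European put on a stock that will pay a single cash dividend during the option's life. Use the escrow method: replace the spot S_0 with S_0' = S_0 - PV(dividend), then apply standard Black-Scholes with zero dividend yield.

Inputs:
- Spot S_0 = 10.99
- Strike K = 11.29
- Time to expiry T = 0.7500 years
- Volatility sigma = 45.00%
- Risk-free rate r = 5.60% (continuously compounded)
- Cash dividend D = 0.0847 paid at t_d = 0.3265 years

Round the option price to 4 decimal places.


PV(D) = D * exp(-r * t_d) = 0.0847 * 0.98188214 = 0.08316542
S_0' = S_0 - PV(D) = 10.9900 - 0.08316542 = 10.90683458
d1 = (ln(S_0'/K) + (r + sigma^2/2)*T) / (sigma*sqrt(T)) = 0.21402949
d2 = d1 - sigma*sqrt(T) = -0.17568194
exp(-rT) = 0.95886978
N(-d1) = 0.41526203; N(-d2) = 0.56972809
P = K * exp(-rT) * N(-d2) - S_0' * N(-d1) = 11.2900 * 0.95886978 * 0.56972809 - 10.90683458 * 0.41526203 = 1.6385

Answer: Price = 1.6385


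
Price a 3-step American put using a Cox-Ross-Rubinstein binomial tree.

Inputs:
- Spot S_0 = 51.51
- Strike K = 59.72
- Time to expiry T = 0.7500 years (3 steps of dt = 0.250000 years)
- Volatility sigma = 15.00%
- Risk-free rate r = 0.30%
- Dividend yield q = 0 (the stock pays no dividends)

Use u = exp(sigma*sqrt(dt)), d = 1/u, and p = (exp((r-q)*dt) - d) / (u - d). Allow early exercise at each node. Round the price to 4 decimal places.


Answer: Price = V(0,0) = 8.6821

Derivation:
dt = T/N = 0.250000
u = exp(sigma*sqrt(dt)) = 1.077884; d = 1/u = 0.927743
p = (exp((r-q)*dt) - d) / (u - d) = 0.486256
Discount per step: exp(-r*dt) = 0.999250
Stock lattice S(k, i) with i counting down-moves:
  k=0: S(0,0) = 51.5100
  k=1: S(1,0) = 55.5218; S(1,1) = 47.7881
  k=2: S(2,0) = 59.8461; S(2,1) = 51.5100; S(2,2) = 44.3351
  k=3: S(3,0) = 64.5071; S(3,1) = 55.5218; S(3,2) = 47.7881; S(3,3) = 41.1316
Terminal payoffs V(N, i) = max(K - S_T, 0):
  V(3,0) = 0.000000; V(3,1) = 4.198187; V(3,2) = 11.931933; V(3,3) = 18.588430
Backward induction: V(k, i) = exp(-r*dt) * [p * V(k+1, i) + (1-p) * V(k+1, i+1)]; then take max(V_cont, immediate exercise) for American.
  V(2,0) = exp(-r*dt) * [p*0.000000 + (1-p)*4.198187] = 2.155177; exercise = 0.000000; V(2,0) = max -> 2.155177
  V(2,1) = exp(-r*dt) * [p*4.198187 + (1-p)*11.931933] = 8.165227; exercise = 8.210000; V(2,1) = max -> 8.210000
  V(2,2) = exp(-r*dt) * [p*11.931933 + (1-p)*18.588430] = 15.340159; exercise = 15.384932; V(2,2) = max -> 15.384932
  V(1,0) = exp(-r*dt) * [p*2.155177 + (1-p)*8.210000] = 5.261858; exercise = 4.198187; V(1,0) = max -> 5.261858
  V(1,1) = exp(-r*dt) * [p*8.210000 + (1-p)*15.384932] = 11.887160; exercise = 11.931933; V(1,1) = max -> 11.931933
  V(0,0) = exp(-r*dt) * [p*5.261858 + (1-p)*11.931933] = 8.682055; exercise = 8.210000; V(0,0) = max -> 8.682055


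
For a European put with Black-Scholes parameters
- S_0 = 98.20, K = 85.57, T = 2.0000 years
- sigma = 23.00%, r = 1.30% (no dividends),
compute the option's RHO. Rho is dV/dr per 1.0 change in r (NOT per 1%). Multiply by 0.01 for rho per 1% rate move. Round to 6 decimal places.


d1 = 0.6658223854; d2 = 0.3405532660
phi(d1) = 0.3196277449; exp(-qT) = 1.0000000000; exp(-rT) = 0.9743350896
N(-d2) = 0.3667199583
Rho = -K*T*exp(-rT)*N(-d2) = -85.5700 * 2.0000 * 0.9743350896 * 0.3667199583 = -61.149712

Answer: Rho = -61.149712


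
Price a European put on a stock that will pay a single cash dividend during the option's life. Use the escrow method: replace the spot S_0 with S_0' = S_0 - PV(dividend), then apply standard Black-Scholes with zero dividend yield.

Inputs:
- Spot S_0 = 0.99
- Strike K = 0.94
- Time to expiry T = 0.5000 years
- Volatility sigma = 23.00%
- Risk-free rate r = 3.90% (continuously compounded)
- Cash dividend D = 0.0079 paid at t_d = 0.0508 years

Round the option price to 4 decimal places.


Answer: Price = 0.0362

Derivation:
PV(D) = D * exp(-r * t_d) = 0.0079 * 0.99802076 = 0.00788436
S_0' = S_0 - PV(D) = 0.9900 - 0.00788436 = 0.98211564
d1 = (ln(S_0'/K) + (r + sigma^2/2)*T) / (sigma*sqrt(T)) = 0.47071288
d2 = d1 - sigma*sqrt(T) = 0.30807832
exp(-rT) = 0.98068890
N(-d1) = 0.31892289; N(-d2) = 0.37901137
P = K * exp(-rT) * N(-d2) - S_0' * N(-d1) = 0.9400 * 0.98068890 * 0.37901137 - 0.98211564 * 0.31892289 = 0.0362


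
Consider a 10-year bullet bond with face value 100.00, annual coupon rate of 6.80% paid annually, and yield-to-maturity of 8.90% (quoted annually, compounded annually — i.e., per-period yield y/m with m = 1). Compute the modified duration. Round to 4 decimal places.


Coupon per period c = face * coupon_rate / m = 6.800000
Periods per year m = 1; per-period yield y/m = 0.089000
Number of cashflows N = 10
Cashflows (t years, CF_t, discount factor 1/(1+y/m)^(m*t), PV):
  t = 1.0000: CF_t = 6.800000, DF = 0.918274, PV = 6.244261
  t = 2.0000: CF_t = 6.800000, DF = 0.843226, PV = 5.733940
  t = 3.0000: CF_t = 6.800000, DF = 0.774313, PV = 5.265326
  t = 4.0000: CF_t = 6.800000, DF = 0.711031, PV = 4.835010
  t = 5.0000: CF_t = 6.800000, DF = 0.652921, PV = 4.439862
  t = 6.0000: CF_t = 6.800000, DF = 0.599560, PV = 4.077009
  t = 7.0000: CF_t = 6.800000, DF = 0.550560, PV = 3.743810
  t = 8.0000: CF_t = 6.800000, DF = 0.505565, PV = 3.437842
  t = 9.0000: CF_t = 6.800000, DF = 0.464247, PV = 3.156879
  t = 10.0000: CF_t = 106.800000, DF = 0.426306, PV = 45.529455
Price P = sum_t PV_t = 86.463394
First compute Macaulay numerator sum_t t * PV_t:
  t * PV_t at t = 1.0000: 6.244261
  t * PV_t at t = 2.0000: 11.467880
  t * PV_t at t = 3.0000: 15.795978
  t * PV_t at t = 4.0000: 19.340041
  t * PV_t at t = 5.0000: 22.199312
  t * PV_t at t = 6.0000: 24.462052
  t * PV_t at t = 7.0000: 26.206667
  t * PV_t at t = 8.0000: 27.502734
  t * PV_t at t = 9.0000: 28.411915
  t * PV_t at t = 10.0000: 455.294554
Macaulay duration D = 636.925393 / 86.463394 = 7.366417
Modified duration = D / (1 + y/m) = 7.366417 / (1 + 0.089000) = 6.764386

Answer: Modified duration = 6.7644


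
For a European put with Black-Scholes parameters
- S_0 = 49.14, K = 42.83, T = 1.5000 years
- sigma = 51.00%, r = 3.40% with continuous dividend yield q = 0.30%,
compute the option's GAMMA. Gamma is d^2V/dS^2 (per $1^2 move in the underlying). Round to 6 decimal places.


d1 = 0.6067843579; d2 = -0.0178355266
phi(d1) = 0.3318632934; exp(-qT) = 0.9955101098; exp(-rT) = 0.9502786705
Gamma = exp(-qT) * phi(d1) / (S * sigma * sqrt(T)) = 0.9955101098 * 0.3318632934 / (49.1400 * 0.5100 * 1.2247448714) = 0.010764

Answer: Gamma = 0.010764


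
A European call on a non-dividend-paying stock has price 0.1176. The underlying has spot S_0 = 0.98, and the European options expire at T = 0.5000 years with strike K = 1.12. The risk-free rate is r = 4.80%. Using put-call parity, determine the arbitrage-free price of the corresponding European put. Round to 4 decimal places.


Answer: Put price = 0.2310

Derivation:
Put-call parity: C - P = S_0 * exp(-qT) - K * exp(-rT).
S_0 * exp(-qT) = 0.9800 * 1.00000000 = 0.98000000
K * exp(-rT) = 1.1200 * 0.97628571 = 1.09343999
P = C - S*exp(-qT) + K*exp(-rT)
P = 0.1176 - 0.98000000 + 1.09343999 = 0.2310


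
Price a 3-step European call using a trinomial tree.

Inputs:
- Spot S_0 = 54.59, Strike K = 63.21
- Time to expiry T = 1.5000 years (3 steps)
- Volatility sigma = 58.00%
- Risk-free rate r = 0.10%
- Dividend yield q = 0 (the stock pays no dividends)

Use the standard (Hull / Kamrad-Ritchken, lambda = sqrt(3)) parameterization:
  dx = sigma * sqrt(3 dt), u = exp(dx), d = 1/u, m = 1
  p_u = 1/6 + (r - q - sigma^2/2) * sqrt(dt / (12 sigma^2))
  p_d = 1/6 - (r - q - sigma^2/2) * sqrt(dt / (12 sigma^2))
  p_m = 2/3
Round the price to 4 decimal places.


dt = T/N = 0.500000; dx = sigma*sqrt(3*dt) = 0.710352
u = exp(dx) = 2.034707; d = 1/u = 0.491471
p_u = 0.107823, p_m = 0.666667, p_d = 0.225511
Discount per step: exp(-r*dt) = 0.999500
Stock lattice S(k, j) with j the centered position index:
  k=0: S(0,+0) = 54.5900
  k=1: S(1,-1) = 26.8294; S(1,+0) = 54.5900; S(1,+1) = 111.0747
  k=2: S(2,-2) = 13.1859; S(2,-1) = 26.8294; S(2,+0) = 54.5900; S(2,+1) = 111.0747; S(2,+2) = 226.0045
  k=3: S(3,-3) = 6.4805; S(3,-2) = 13.1859; S(3,-1) = 26.8294; S(3,+0) = 54.5900; S(3,+1) = 111.0747; S(3,+2) = 226.0045; S(3,+3) = 459.8530
Terminal payoffs V(N, j) = max(S_T - K, 0):
  V(3,-3) = 0.000000; V(3,-2) = 0.000000; V(3,-1) = 0.000000; V(3,+0) = 0.000000; V(3,+1) = 47.864677; V(3,+2) = 162.794467; V(3,+3) = 396.642963
Backward induction: V(k, j) = exp(-r*dt) * [p_u * V(k+1, j+1) + p_m * V(k+1, j) + p_d * V(k+1, j-1)]
  V(2,-2) = exp(-r*dt) * [p_u*0.000000 + p_m*0.000000 + p_d*0.000000] = 0.000000
  V(2,-1) = exp(-r*dt) * [p_u*0.000000 + p_m*0.000000 + p_d*0.000000] = 0.000000
  V(2,+0) = exp(-r*dt) * [p_u*47.864677 + p_m*0.000000 + p_d*0.000000] = 5.158314
  V(2,+1) = exp(-r*dt) * [p_u*162.794467 + p_m*47.864677 + p_d*0.000000] = 49.437983
  V(2,+2) = exp(-r*dt) * [p_u*396.642963 + p_m*162.794467 + p_d*47.864677] = 162.009695
  V(1,-1) = exp(-r*dt) * [p_u*5.158314 + p_m*0.000000 + p_d*0.000000] = 0.555905
  V(1,+0) = exp(-r*dt) * [p_u*49.437983 + p_m*5.158314 + p_d*0.000000] = 8.765025
  V(1,+1) = exp(-r*dt) * [p_u*162.009695 + p_m*49.437983 + p_d*5.158314] = 51.564429
  V(0,+0) = exp(-r*dt) * [p_u*51.564429 + p_m*8.765025 + p_d*0.555905] = 11.522760

Answer: Price = V(0,0) = 11.5228


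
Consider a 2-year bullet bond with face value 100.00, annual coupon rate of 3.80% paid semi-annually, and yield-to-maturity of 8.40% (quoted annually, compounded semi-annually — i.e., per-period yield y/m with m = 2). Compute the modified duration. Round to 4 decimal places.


Answer: Modified duration = 1.8637

Derivation:
Coupon per period c = face * coupon_rate / m = 1.900000
Periods per year m = 2; per-period yield y/m = 0.042000
Number of cashflows N = 4
Cashflows (t years, CF_t, discount factor 1/(1+y/m)^(m*t), PV):
  t = 0.5000: CF_t = 1.900000, DF = 0.959693, PV = 1.823417
  t = 1.0000: CF_t = 1.900000, DF = 0.921010, PV = 1.749920
  t = 1.5000: CF_t = 1.900000, DF = 0.883887, PV = 1.679386
  t = 2.0000: CF_t = 101.900000, DF = 0.848260, PV = 86.437721
Price P = sum_t PV_t = 91.690443
First compute Macaulay numerator sum_t t * PV_t:
  t * PV_t at t = 0.5000: 0.911708
  t * PV_t at t = 1.0000: 1.749920
  t * PV_t at t = 1.5000: 2.519079
  t * PV_t at t = 2.0000: 172.875442
Macaulay duration D = 178.056149 / 91.690443 = 1.941927
Modified duration = D / (1 + y/m) = 1.941927 / (1 + 0.042000) = 1.863654


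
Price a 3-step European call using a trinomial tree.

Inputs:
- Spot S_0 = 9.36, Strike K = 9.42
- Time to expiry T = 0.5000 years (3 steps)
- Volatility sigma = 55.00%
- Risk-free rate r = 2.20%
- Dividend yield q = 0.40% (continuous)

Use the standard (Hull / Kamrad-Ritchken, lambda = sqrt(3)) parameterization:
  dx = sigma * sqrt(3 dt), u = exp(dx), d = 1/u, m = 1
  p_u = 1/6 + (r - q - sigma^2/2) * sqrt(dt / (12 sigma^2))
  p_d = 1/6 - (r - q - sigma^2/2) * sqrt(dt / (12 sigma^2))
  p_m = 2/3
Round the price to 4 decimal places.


dt = T/N = 0.166667; dx = sigma*sqrt(3*dt) = 0.388909
u = exp(dx) = 1.475370; d = 1/u = 0.677796
p_u = 0.138115, p_m = 0.666667, p_d = 0.195219
Discount per step: exp(-r*dt) = 0.996340
Stock lattice S(k, j) with j the centered position index:
  k=0: S(0,+0) = 9.3600
  k=1: S(1,-1) = 6.3442; S(1,+0) = 9.3600; S(1,+1) = 13.8095
  k=2: S(2,-2) = 4.3001; S(2,-1) = 6.3442; S(2,+0) = 9.3600; S(2,+1) = 13.8095; S(2,+2) = 20.3741
  k=3: S(3,-3) = 2.9146; S(3,-2) = 4.3001; S(3,-1) = 6.3442; S(3,+0) = 9.3600; S(3,+1) = 13.8095; S(3,+2) = 20.3741; S(3,+3) = 30.0593
Terminal payoffs V(N, j) = max(S_T - K, 0):
  V(3,-3) = 0.000000; V(3,-2) = 0.000000; V(3,-1) = 0.000000; V(3,+0) = 0.000000; V(3,+1) = 4.389462; V(3,+2) = 10.954065; V(3,+3) = 20.639281
Backward induction: V(k, j) = exp(-r*dt) * [p_u * V(k+1, j+1) + p_m * V(k+1, j) + p_d * V(k+1, j-1)]
  V(2,-2) = exp(-r*dt) * [p_u*0.000000 + p_m*0.000000 + p_d*0.000000] = 0.000000
  V(2,-1) = exp(-r*dt) * [p_u*0.000000 + p_m*0.000000 + p_d*0.000000] = 0.000000
  V(2,+0) = exp(-r*dt) * [p_u*4.389462 + p_m*0.000000 + p_d*0.000000] = 0.604030
  V(2,+1) = exp(-r*dt) * [p_u*10.954065 + p_m*4.389462 + p_d*0.000000] = 4.422976
  V(2,+2) = exp(-r*dt) * [p_u*20.639281 + p_m*10.954065 + p_d*4.389462] = 10.969903
  V(1,-1) = exp(-r*dt) * [p_u*0.604030 + p_m*0.000000 + p_d*0.000000] = 0.083120
  V(1,+0) = exp(-r*dt) * [p_u*4.422976 + p_m*0.604030 + p_d*0.000000] = 1.009854
  V(1,+1) = exp(-r*dt) * [p_u*10.969903 + p_m*4.422976 + p_d*0.604030] = 4.564904
  V(0,+0) = exp(-r*dt) * [p_u*4.564904 + p_m*1.009854 + p_d*0.083120] = 1.315111

Answer: Price = V(0,0) = 1.3151


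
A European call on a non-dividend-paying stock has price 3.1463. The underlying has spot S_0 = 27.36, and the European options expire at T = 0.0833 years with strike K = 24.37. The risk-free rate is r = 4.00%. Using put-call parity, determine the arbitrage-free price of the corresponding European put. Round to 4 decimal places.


Answer: Put price = 0.0752

Derivation:
Put-call parity: C - P = S_0 * exp(-qT) - K * exp(-rT).
S_0 * exp(-qT) = 27.3600 * 1.00000000 = 27.36000000
K * exp(-rT) = 24.3700 * 0.99667354 = 24.28893429
P = C - S*exp(-qT) + K*exp(-rT)
P = 3.1463 - 27.36000000 + 24.28893429 = 0.0752


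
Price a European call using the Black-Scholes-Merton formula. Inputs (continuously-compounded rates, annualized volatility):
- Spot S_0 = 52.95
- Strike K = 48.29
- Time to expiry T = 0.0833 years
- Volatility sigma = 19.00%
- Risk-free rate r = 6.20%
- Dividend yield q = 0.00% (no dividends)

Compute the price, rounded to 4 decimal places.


d1 = (ln(S/K) + (r - q + 0.5*sigma^2) * T) / (sigma * sqrt(T)) = 1.80154254
d2 = d1 - sigma * sqrt(T) = 1.74670523
exp(-rT) = 0.99484871; exp(-qT) = 1.00000000
C = S_0 * exp(-qT) * N(d1) - K * exp(-rT) * N(d2)
N(d1) = 0.96419130; N(d2) = 0.95965576
C = 52.9500 * 1.00000000 * 0.96419130 - 48.2900 * 0.99484871 * 0.95965576 = 4.9509

Answer: Price = 4.9509


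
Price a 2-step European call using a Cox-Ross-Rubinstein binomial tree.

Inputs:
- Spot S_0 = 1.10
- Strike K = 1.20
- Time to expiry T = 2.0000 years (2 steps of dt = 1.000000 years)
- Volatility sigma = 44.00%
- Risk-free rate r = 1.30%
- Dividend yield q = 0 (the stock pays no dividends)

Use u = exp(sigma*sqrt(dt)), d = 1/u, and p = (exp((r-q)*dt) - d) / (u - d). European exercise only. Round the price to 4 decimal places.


dt = T/N = 1.000000
u = exp(sigma*sqrt(dt)) = 1.552707; d = 1/u = 0.644036
p = (exp((r-q)*dt) - d) / (u - d) = 0.406141
Discount per step: exp(-r*dt) = 0.987084
Stock lattice S(k, i) with i counting down-moves:
  k=0: S(0,0) = 1.1000
  k=1: S(1,0) = 1.7080; S(1,1) = 0.7084
  k=2: S(2,0) = 2.6520; S(2,1) = 1.1000; S(2,2) = 0.4563
Terminal payoffs V(N, i) = max(S_T - K, 0):
  V(2,0) = 1.451990; V(2,1) = 0.000000; V(2,2) = 0.000000
Backward induction: V(k, i) = exp(-r*dt) * [p * V(k+1, i) + (1-p) * V(k+1, i+1)].
  V(1,0) = exp(-r*dt) * [p*1.451990 + (1-p)*0.000000] = 0.582096
  V(1,1) = exp(-r*dt) * [p*0.000000 + (1-p)*0.000000] = 0.000000
  V(0,0) = exp(-r*dt) * [p*0.582096 + (1-p)*0.000000] = 0.233360

Answer: Price = V(0,0) = 0.2334


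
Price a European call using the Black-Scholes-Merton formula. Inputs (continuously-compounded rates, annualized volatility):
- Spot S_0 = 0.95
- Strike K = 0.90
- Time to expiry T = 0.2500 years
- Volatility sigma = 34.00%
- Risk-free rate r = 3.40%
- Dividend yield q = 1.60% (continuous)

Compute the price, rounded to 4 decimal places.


Answer: Price = 0.0928

Derivation:
d1 = (ln(S/K) + (r - q + 0.5*sigma^2) * T) / (sigma * sqrt(T)) = 0.42951307
d2 = d1 - sigma * sqrt(T) = 0.25951307
exp(-rT) = 0.99153602; exp(-qT) = 0.99600799
C = S_0 * exp(-qT) * N(d1) - K * exp(-rT) * N(d2)
N(d1) = 0.66622506; N(d2) = 0.60238030
C = 0.9500 * 0.99600799 * 0.66622506 - 0.9000 * 0.99153602 * 0.60238030 = 0.0928


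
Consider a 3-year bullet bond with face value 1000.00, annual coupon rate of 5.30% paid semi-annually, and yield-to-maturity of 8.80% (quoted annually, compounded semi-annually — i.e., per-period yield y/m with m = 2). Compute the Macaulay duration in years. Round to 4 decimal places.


Coupon per period c = face * coupon_rate / m = 26.500000
Periods per year m = 2; per-period yield y/m = 0.044000
Number of cashflows N = 6
Cashflows (t years, CF_t, discount factor 1/(1+y/m)^(m*t), PV):
  t = 0.5000: CF_t = 26.500000, DF = 0.957854, PV = 25.383142
  t = 1.0000: CF_t = 26.500000, DF = 0.917485, PV = 24.313354
  t = 1.5000: CF_t = 26.500000, DF = 0.878817, PV = 23.288653
  t = 2.0000: CF_t = 26.500000, DF = 0.841779, PV = 22.307139
  t = 2.5000: CF_t = 26.500000, DF = 0.806302, PV = 21.366992
  t = 3.0000: CF_t = 1026.500000, DF = 0.772320, PV = 792.785981
Price P = sum_t PV_t = 909.445261
Macaulay numerator sum_t t * PV_t:
  t * PV_t at t = 0.5000: 12.691571
  t * PV_t at t = 1.0000: 24.313354
  t * PV_t at t = 1.5000: 34.932980
  t * PV_t at t = 2.0000: 44.614279
  t * PV_t at t = 2.5000: 53.417479
  t * PV_t at t = 3.0000: 2378.357942
Macaulay duration D = (sum_t t * PV_t) / P = 2548.327605 / 909.445261 = 2.802068

Answer: Macaulay duration = 2.8021 years


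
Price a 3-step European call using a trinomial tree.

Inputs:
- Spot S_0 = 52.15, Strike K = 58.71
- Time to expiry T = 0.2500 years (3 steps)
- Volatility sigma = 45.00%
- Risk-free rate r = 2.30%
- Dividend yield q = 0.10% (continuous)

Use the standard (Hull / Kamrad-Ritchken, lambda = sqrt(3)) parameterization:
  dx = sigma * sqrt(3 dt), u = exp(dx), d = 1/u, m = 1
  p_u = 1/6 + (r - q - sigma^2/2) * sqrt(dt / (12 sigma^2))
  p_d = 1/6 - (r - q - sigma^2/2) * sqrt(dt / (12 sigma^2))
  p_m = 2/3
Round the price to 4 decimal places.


dt = T/N = 0.083333; dx = sigma*sqrt(3*dt) = 0.225000
u = exp(dx) = 1.252323; d = 1/u = 0.798516
p_u = 0.151991, p_m = 0.666667, p_d = 0.181343
Discount per step: exp(-r*dt) = 0.998085
Stock lattice S(k, j) with j the centered position index:
  k=0: S(0,+0) = 52.1500
  k=1: S(1,-1) = 41.6426; S(1,+0) = 52.1500; S(1,+1) = 65.3086
  k=2: S(2,-2) = 33.2523; S(2,-1) = 41.6426; S(2,+0) = 52.1500; S(2,+1) = 65.3086; S(2,+2) = 81.7875
  k=3: S(3,-3) = 26.5525; S(3,-2) = 33.2523; S(3,-1) = 41.6426; S(3,+0) = 52.1500; S(3,+1) = 65.3086; S(3,+2) = 81.7875; S(3,+3) = 102.4243
Terminal payoffs V(N, j) = max(S_T - K, 0):
  V(3,-3) = 0.000000; V(3,-2) = 0.000000; V(3,-1) = 0.000000; V(3,+0) = 0.000000; V(3,+1) = 6.598630; V(3,+2) = 23.077480; V(3,+3) = 43.714320
Backward induction: V(k, j) = exp(-r*dt) * [p_u * V(k+1, j+1) + p_m * V(k+1, j) + p_d * V(k+1, j-1)]
  V(2,-2) = exp(-r*dt) * [p_u*0.000000 + p_m*0.000000 + p_d*0.000000] = 0.000000
  V(2,-1) = exp(-r*dt) * [p_u*0.000000 + p_m*0.000000 + p_d*0.000000] = 0.000000
  V(2,+0) = exp(-r*dt) * [p_u*6.598630 + p_m*0.000000 + p_d*0.000000] = 1.001010
  V(2,+1) = exp(-r*dt) * [p_u*23.077480 + p_m*6.598630 + p_d*0.000000] = 7.891510
  V(2,+2) = exp(-r*dt) * [p_u*43.714320 + p_m*23.077480 + p_d*6.598630] = 23.181298
  V(1,-1) = exp(-r*dt) * [p_u*1.001010 + p_m*0.000000 + p_d*0.000000] = 0.151853
  V(1,+0) = exp(-r*dt) * [p_u*7.891510 + p_m*1.001010 + p_d*0.000000] = 1.863202
  V(1,+1) = exp(-r*dt) * [p_u*23.181298 + p_m*7.891510 + p_d*1.001010] = 8.948707
  V(0,+0) = exp(-r*dt) * [p_u*8.948707 + p_m*1.863202 + p_d*0.151853] = 2.624757

Answer: Price = V(0,0) = 2.6248


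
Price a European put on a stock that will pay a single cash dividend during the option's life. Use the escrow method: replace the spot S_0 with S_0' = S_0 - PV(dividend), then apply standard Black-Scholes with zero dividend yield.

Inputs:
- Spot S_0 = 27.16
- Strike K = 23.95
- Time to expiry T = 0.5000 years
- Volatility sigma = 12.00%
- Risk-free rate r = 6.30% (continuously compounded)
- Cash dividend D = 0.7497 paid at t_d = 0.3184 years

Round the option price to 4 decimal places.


PV(D) = D * exp(-r * t_d) = 0.7497 * 0.98014065 = 0.73481144
S_0' = S_0 - PV(D) = 27.1600 - 0.73481144 = 26.42518856
d1 = (ln(S_0'/K) + (r + sigma^2/2)*T) / (sigma*sqrt(T)) = 1.57271559
d2 = d1 - sigma*sqrt(T) = 1.48786278
exp(-rT) = 0.96899096
N(-d1) = 0.05789234; N(-d2) = 0.06839354
P = K * exp(-rT) * N(-d2) - S_0' * N(-d1) = 23.9500 * 0.96899096 * 0.06839354 - 26.42518856 * 0.05789234 = 0.0574

Answer: Price = 0.0574


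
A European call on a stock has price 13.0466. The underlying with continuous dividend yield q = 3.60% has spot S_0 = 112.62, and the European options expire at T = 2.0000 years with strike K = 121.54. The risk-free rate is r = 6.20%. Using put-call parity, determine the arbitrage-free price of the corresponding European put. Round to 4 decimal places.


Put-call parity: C - P = S_0 * exp(-qT) - K * exp(-rT).
S_0 * exp(-qT) = 112.6200 * 0.93053090 = 104.79638949
K * exp(-rT) = 121.5400 * 0.88337984 = 107.36598586
P = C - S*exp(-qT) + K*exp(-rT)
P = 13.0466 - 104.79638949 + 107.36598586 = 15.6162

Answer: Put price = 15.6162


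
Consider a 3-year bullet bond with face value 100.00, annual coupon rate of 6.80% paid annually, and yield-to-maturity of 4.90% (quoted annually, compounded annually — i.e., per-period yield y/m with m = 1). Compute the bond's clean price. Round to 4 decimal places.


Coupon per period c = face * coupon_rate / m = 6.800000
Periods per year m = 1; per-period yield y/m = 0.049000
Number of cashflows N = 3
Cashflows (t years, CF_t, discount factor 1/(1+y/m)^(m*t), PV):
  t = 1.0000: CF_t = 6.800000, DF = 0.953289, PV = 6.482364
  t = 2.0000: CF_t = 6.800000, DF = 0.908760, PV = 6.179565
  t = 3.0000: CF_t = 106.800000, DF = 0.866310, PV = 92.521952
Price P = sum_t PV_t = 105.183882

Answer: Price = 105.1839


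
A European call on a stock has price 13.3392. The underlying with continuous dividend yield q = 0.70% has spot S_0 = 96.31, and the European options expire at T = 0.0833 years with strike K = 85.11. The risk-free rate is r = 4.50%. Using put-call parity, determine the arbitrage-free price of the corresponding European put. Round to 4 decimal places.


Answer: Put price = 1.8769

Derivation:
Put-call parity: C - P = S_0 * exp(-qT) - K * exp(-rT).
S_0 * exp(-qT) = 96.3100 * 0.99941707 = 96.25385801
K * exp(-rT) = 85.1100 * 0.99625852 = 84.79156237
P = C - S*exp(-qT) + K*exp(-rT)
P = 13.3392 - 96.25385801 + 84.79156237 = 1.8769


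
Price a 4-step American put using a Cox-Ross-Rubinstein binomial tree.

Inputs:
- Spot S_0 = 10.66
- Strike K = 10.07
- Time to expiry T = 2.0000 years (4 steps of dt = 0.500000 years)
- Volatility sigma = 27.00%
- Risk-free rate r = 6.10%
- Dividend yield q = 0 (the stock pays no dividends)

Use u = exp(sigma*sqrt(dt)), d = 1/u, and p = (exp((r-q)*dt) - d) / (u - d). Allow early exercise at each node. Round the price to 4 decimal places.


dt = T/N = 0.500000
u = exp(sigma*sqrt(dt)) = 1.210361; d = 1/u = 0.826200
p = (exp((r-q)*dt) - d) / (u - d) = 0.533032
Discount per step: exp(-r*dt) = 0.969960
Stock lattice S(k, i) with i counting down-moves:
  k=0: S(0,0) = 10.6600
  k=1: S(1,0) = 12.9025; S(1,1) = 8.8073
  k=2: S(2,0) = 15.6166; S(2,1) = 10.6600; S(2,2) = 7.2766
  k=3: S(3,0) = 18.9018; S(3,1) = 12.9025; S(3,2) = 8.8073; S(3,3) = 6.0119
  k=4: S(4,0) = 22.8780; S(4,1) = 15.6166; S(4,2) = 10.6600; S(4,3) = 7.2766; S(4,4) = 4.9670
Terminal payoffs V(N, i) = max(K - S_T, 0):
  V(4,0) = 0.000000; V(4,1) = 0.000000; V(4,2) = 0.000000; V(4,3) = 2.793422; V(4,4) = 5.102965
Backward induction: V(k, i) = exp(-r*dt) * [p * V(k+1, i) + (1-p) * V(k+1, i+1)]; then take max(V_cont, immediate exercise) for American.
  V(3,0) = exp(-r*dt) * [p*0.000000 + (1-p)*0.000000] = 0.000000; exercise = 0.000000; V(3,0) = max -> 0.000000
  V(3,1) = exp(-r*dt) * [p*0.000000 + (1-p)*0.000000] = 0.000000; exercise = 0.000000; V(3,1) = max -> 0.000000
  V(3,2) = exp(-r*dt) * [p*0.000000 + (1-p)*2.793422] = 1.265255; exercise = 1.262712; V(3,2) = max -> 1.265255
  V(3,3) = exp(-r*dt) * [p*2.793422 + (1-p)*5.102965] = 3.755595; exercise = 4.058093; V(3,3) = max -> 4.058093
  V(2,0) = exp(-r*dt) * [p*0.000000 + (1-p)*0.000000] = 0.000000; exercise = 0.000000; V(2,0) = max -> 0.000000
  V(2,1) = exp(-r*dt) * [p*0.000000 + (1-p)*1.265255] = 0.573086; exercise = 0.000000; V(2,1) = max -> 0.573086
  V(2,2) = exp(-r*dt) * [p*1.265255 + (1-p)*4.058093] = 2.492238; exercise = 2.793422; V(2,2) = max -> 2.793422
  V(1,0) = exp(-r*dt) * [p*0.000000 + (1-p)*0.573086] = 0.259574; exercise = 0.000000; V(1,0) = max -> 0.259574
  V(1,1) = exp(-r*dt) * [p*0.573086 + (1-p)*2.793422] = 1.561551; exercise = 1.262712; V(1,1) = max -> 1.561551
  V(0,0) = exp(-r*dt) * [p*0.259574 + (1-p)*1.561551] = 0.841495; exercise = 0.000000; V(0,0) = max -> 0.841495

Answer: Price = V(0,0) = 0.8415


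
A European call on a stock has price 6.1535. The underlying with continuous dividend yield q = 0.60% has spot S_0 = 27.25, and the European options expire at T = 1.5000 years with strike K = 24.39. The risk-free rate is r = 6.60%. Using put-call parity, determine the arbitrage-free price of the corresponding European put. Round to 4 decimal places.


Put-call parity: C - P = S_0 * exp(-qT) - K * exp(-rT).
S_0 * exp(-qT) = 27.2500 * 0.99104038 = 27.00585032
K * exp(-rT) = 24.3900 * 0.90574271 = 22.09106465
P = C - S*exp(-qT) + K*exp(-rT)
P = 6.1535 - 27.00585032 + 22.09106465 = 1.2387

Answer: Put price = 1.2387


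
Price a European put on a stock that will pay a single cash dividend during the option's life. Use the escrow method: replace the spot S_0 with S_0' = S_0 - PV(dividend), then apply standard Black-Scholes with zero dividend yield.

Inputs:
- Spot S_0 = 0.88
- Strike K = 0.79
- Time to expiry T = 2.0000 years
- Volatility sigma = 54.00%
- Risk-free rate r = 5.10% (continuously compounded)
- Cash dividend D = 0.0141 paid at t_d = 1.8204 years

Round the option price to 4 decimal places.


Answer: Price = 0.1654

Derivation:
PV(D) = D * exp(-r * t_d) = 0.0141 * 0.91133894 = 0.01284988
S_0' = S_0 - PV(D) = 0.8800 - 0.01284988 = 0.86715012
d1 = (ln(S_0'/K) + (r + sigma^2/2)*T) / (sigma*sqrt(T)) = 0.63741639
d2 = d1 - sigma*sqrt(T) = -0.12625894
exp(-rT) = 0.90302955
N(-d1) = 0.26192683; N(-d2) = 0.55023652
P = K * exp(-rT) * N(-d2) - S_0' * N(-d1) = 0.7900 * 0.90302955 * 0.55023652 - 0.86715012 * 0.26192683 = 0.1654


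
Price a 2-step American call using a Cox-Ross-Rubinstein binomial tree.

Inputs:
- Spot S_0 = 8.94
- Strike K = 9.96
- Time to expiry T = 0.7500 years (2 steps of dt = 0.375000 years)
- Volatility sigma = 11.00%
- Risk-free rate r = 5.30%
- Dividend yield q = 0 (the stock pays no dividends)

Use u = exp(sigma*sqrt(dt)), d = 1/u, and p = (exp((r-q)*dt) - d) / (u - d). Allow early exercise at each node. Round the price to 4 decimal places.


dt = T/N = 0.375000
u = exp(sigma*sqrt(dt)) = 1.069682; d = 1/u = 0.934858
p = (exp((r-q)*dt) - d) / (u - d) = 0.632055
Discount per step: exp(-r*dt) = 0.980321
Stock lattice S(k, i) with i counting down-moves:
  k=0: S(0,0) = 8.9400
  k=1: S(1,0) = 9.5630; S(1,1) = 8.3576
  k=2: S(2,0) = 10.2293; S(2,1) = 8.9400; S(2,2) = 7.8132
Terminal payoffs V(N, i) = max(S_T - K, 0):
  V(2,0) = 0.269314; V(2,1) = 0.000000; V(2,2) = 0.000000
Backward induction: V(k, i) = exp(-r*dt) * [p * V(k+1, i) + (1-p) * V(k+1, i+1)]; then take max(V_cont, immediate exercise) for American.
  V(1,0) = exp(-r*dt) * [p*0.269314 + (1-p)*0.000000] = 0.166872; exercise = 0.000000; V(1,0) = max -> 0.166872
  V(1,1) = exp(-r*dt) * [p*0.000000 + (1-p)*0.000000] = 0.000000; exercise = 0.000000; V(1,1) = max -> 0.000000
  V(0,0) = exp(-r*dt) * [p*0.166872 + (1-p)*0.000000] = 0.103397; exercise = 0.000000; V(0,0) = max -> 0.103397

Answer: Price = V(0,0) = 0.1034


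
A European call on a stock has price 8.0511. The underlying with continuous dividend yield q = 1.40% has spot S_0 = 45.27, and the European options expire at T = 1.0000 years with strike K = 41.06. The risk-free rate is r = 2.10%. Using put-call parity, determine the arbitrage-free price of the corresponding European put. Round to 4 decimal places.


Answer: Put price = 3.6172

Derivation:
Put-call parity: C - P = S_0 * exp(-qT) - K * exp(-rT).
S_0 * exp(-qT) = 45.2700 * 0.98609754 = 44.64063583
K * exp(-rT) = 41.0600 * 0.97921896 = 40.20673069
P = C - S*exp(-qT) + K*exp(-rT)
P = 8.0511 - 44.64063583 + 40.20673069 = 3.6172


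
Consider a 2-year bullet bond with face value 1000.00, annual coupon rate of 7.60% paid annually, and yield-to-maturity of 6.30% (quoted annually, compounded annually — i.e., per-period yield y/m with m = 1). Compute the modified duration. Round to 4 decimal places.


Answer: Modified duration = 1.8158

Derivation:
Coupon per period c = face * coupon_rate / m = 76.000000
Periods per year m = 1; per-period yield y/m = 0.063000
Number of cashflows N = 2
Cashflows (t years, CF_t, discount factor 1/(1+y/m)^(m*t), PV):
  t = 1.0000: CF_t = 76.000000, DF = 0.940734, PV = 71.495767
  t = 2.0000: CF_t = 1076.000000, DF = 0.884980, PV = 952.238513
Price P = sum_t PV_t = 1023.734279
First compute Macaulay numerator sum_t t * PV_t:
  t * PV_t at t = 1.0000: 71.495767
  t * PV_t at t = 2.0000: 1904.477025
Macaulay duration D = 1975.972792 / 1023.734279 = 1.930162
Modified duration = D / (1 + y/m) = 1.930162 / (1 + 0.063000) = 1.815768


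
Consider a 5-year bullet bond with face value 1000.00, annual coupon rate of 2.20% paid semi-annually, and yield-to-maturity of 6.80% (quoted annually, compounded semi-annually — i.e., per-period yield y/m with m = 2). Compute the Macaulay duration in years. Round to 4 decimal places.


Answer: Macaulay duration = 4.7282 years

Derivation:
Coupon per period c = face * coupon_rate / m = 11.000000
Periods per year m = 2; per-period yield y/m = 0.034000
Number of cashflows N = 10
Cashflows (t years, CF_t, discount factor 1/(1+y/m)^(m*t), PV):
  t = 0.5000: CF_t = 11.000000, DF = 0.967118, PV = 10.638298
  t = 1.0000: CF_t = 11.000000, DF = 0.935317, PV = 10.288489
  t = 1.5000: CF_t = 11.000000, DF = 0.904562, PV = 9.950183
  t = 2.0000: CF_t = 11.000000, DF = 0.874818, PV = 9.623001
  t = 2.5000: CF_t = 11.000000, DF = 0.846052, PV = 9.306577
  t = 3.0000: CF_t = 11.000000, DF = 0.818233, PV = 9.000558
  t = 3.5000: CF_t = 11.000000, DF = 0.791327, PV = 8.704602
  t = 4.0000: CF_t = 11.000000, DF = 0.765307, PV = 8.418377
  t = 4.5000: CF_t = 11.000000, DF = 0.740142, PV = 8.141564
  t = 5.0000: CF_t = 1011.000000, DF = 0.715805, PV = 723.678663
Price P = sum_t PV_t = 807.750313
Macaulay numerator sum_t t * PV_t:
  t * PV_t at t = 0.5000: 5.319149
  t * PV_t at t = 1.0000: 10.288489
  t * PV_t at t = 1.5000: 14.925275
  t * PV_t at t = 2.0000: 19.246002
  t * PV_t at t = 2.5000: 23.266443
  t * PV_t at t = 3.0000: 27.001675
  t * PV_t at t = 3.5000: 30.466107
  t * PV_t at t = 4.0000: 33.673508
  t * PV_t at t = 4.5000: 36.637038
  t * PV_t at t = 5.0000: 3618.393315
Macaulay duration D = (sum_t t * PV_t) / P = 3819.217000 / 807.750313 = 4.728215


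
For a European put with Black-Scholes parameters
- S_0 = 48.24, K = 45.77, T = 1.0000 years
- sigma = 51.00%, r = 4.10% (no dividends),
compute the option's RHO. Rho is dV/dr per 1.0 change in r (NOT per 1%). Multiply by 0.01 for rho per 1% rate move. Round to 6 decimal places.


Answer: Rho = -23.218605

Derivation:
d1 = 0.4384503878; d2 = -0.0715496122
phi(d1) = 0.3623814457; exp(-qT) = 1.0000000000; exp(-rT) = 0.9598291299
N(-d2) = 0.5285198296
Rho = -K*T*exp(-rT)*N(-d2) = -45.7700 * 1.0000 * 0.9598291299 * 0.5285198296 = -23.218605
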